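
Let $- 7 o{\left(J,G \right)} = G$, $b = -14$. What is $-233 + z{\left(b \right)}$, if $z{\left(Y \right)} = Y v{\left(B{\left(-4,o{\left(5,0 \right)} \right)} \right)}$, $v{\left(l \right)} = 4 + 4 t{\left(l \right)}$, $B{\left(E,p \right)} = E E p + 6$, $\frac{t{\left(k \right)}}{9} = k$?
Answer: $-3313$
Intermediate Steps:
$t{\left(k \right)} = 9 k$
$o{\left(J,G \right)} = - \frac{G}{7}$
$B{\left(E,p \right)} = 6 + p E^{2}$ ($B{\left(E,p \right)} = E^{2} p + 6 = p E^{2} + 6 = 6 + p E^{2}$)
$v{\left(l \right)} = 4 + 36 l$ ($v{\left(l \right)} = 4 + 4 \cdot 9 l = 4 + 36 l$)
$z{\left(Y \right)} = 220 Y$ ($z{\left(Y \right)} = Y \left(4 + 36 \left(6 + \left(- \frac{1}{7}\right) 0 \left(-4\right)^{2}\right)\right) = Y \left(4 + 36 \left(6 + 0 \cdot 16\right)\right) = Y \left(4 + 36 \left(6 + 0\right)\right) = Y \left(4 + 36 \cdot 6\right) = Y \left(4 + 216\right) = Y 220 = 220 Y$)
$-233 + z{\left(b \right)} = -233 + 220 \left(-14\right) = -233 - 3080 = -3313$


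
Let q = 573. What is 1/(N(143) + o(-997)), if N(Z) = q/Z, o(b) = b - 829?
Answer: -143/260545 ≈ -0.00054885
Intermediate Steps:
o(b) = -829 + b
N(Z) = 573/Z
1/(N(143) + o(-997)) = 1/(573/143 + (-829 - 997)) = 1/(573*(1/143) - 1826) = 1/(573/143 - 1826) = 1/(-260545/143) = -143/260545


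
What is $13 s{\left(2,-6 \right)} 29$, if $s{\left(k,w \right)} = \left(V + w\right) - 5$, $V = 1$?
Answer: $-3770$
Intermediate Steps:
$s{\left(k,w \right)} = -4 + w$ ($s{\left(k,w \right)} = \left(1 + w\right) - 5 = -4 + w$)
$13 s{\left(2,-6 \right)} 29 = 13 \left(-4 - 6\right) 29 = 13 \left(-10\right) 29 = \left(-130\right) 29 = -3770$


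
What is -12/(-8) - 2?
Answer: -1/2 ≈ -0.50000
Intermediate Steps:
-12/(-8) - 2 = -12*(-1/8) - 2 = 3/2 - 2 = -1/2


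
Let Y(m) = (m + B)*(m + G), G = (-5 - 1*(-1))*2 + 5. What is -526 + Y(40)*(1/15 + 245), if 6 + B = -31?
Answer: 133382/5 ≈ 26676.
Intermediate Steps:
B = -37 (B = -6 - 31 = -37)
G = -3 (G = (-5 + 1)*2 + 5 = -4*2 + 5 = -8 + 5 = -3)
Y(m) = (-37 + m)*(-3 + m) (Y(m) = (m - 37)*(m - 3) = (-37 + m)*(-3 + m))
-526 + Y(40)*(1/15 + 245) = -526 + (111 + 40² - 40*40)*(1/15 + 245) = -526 + (111 + 1600 - 1600)*(1/15 + 245) = -526 + 111*(3676/15) = -526 + 136012/5 = 133382/5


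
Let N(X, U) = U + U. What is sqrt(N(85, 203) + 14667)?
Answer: sqrt(15073) ≈ 122.77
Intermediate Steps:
N(X, U) = 2*U
sqrt(N(85, 203) + 14667) = sqrt(2*203 + 14667) = sqrt(406 + 14667) = sqrt(15073)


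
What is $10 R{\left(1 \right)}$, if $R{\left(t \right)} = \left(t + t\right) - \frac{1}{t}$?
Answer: $10$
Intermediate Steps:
$R{\left(t \right)} = - \frac{1}{t} + 2 t$ ($R{\left(t \right)} = 2 t - \frac{1}{t} = - \frac{1}{t} + 2 t$)
$10 R{\left(1 \right)} = 10 \left(- 1^{-1} + 2 \cdot 1\right) = 10 \left(\left(-1\right) 1 + 2\right) = 10 \left(-1 + 2\right) = 10 \cdot 1 = 10$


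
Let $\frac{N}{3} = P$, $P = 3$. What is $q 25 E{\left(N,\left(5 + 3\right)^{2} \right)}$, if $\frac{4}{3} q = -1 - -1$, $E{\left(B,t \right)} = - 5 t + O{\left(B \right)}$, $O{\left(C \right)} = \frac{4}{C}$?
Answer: $0$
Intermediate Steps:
$N = 9$ ($N = 3 \cdot 3 = 9$)
$E{\left(B,t \right)} = - 5 t + \frac{4}{B}$
$q = 0$ ($q = \frac{3 \left(-1 - -1\right)}{4} = \frac{3 \left(-1 + 1\right)}{4} = \frac{3}{4} \cdot 0 = 0$)
$q 25 E{\left(N,\left(5 + 3\right)^{2} \right)} = 0 \cdot 25 \left(- 5 \left(5 + 3\right)^{2} + \frac{4}{9}\right) = 0 \left(- 5 \cdot 8^{2} + 4 \cdot \frac{1}{9}\right) = 0 \left(\left(-5\right) 64 + \frac{4}{9}\right) = 0 \left(-320 + \frac{4}{9}\right) = 0 \left(- \frac{2876}{9}\right) = 0$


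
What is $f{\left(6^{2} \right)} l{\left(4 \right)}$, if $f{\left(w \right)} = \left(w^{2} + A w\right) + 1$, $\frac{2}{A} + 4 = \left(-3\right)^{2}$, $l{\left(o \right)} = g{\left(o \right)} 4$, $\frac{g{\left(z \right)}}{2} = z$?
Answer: $\frac{209824}{5} \approx 41965.0$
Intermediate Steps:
$g{\left(z \right)} = 2 z$
$l{\left(o \right)} = 8 o$ ($l{\left(o \right)} = 2 o 4 = 8 o$)
$A = \frac{2}{5}$ ($A = \frac{2}{-4 + \left(-3\right)^{2}} = \frac{2}{-4 + 9} = \frac{2}{5} \approx 0.4$)
$f{\left(w \right)} = 1 + w^{2} + \frac{2 w}{5}$ ($f{\left(w \right)} = \left(w^{2} + \frac{2 w}{5}\right) + 1 = 1 + w^{2} + \frac{2 w}{5}$)
$f{\left(6^{2} \right)} l{\left(4 \right)} = \left(1 + \left(6^{2}\right)^{2} + \frac{2 \cdot 6^{2}}{5}\right) 8 \cdot 4 = \left(1 + 36^{2} + \frac{2}{5} \cdot 36\right) 32 = \left(1 + 1296 + \frac{72}{5}\right) 32 = \frac{6557}{5} \cdot 32 = \frac{209824}{5}$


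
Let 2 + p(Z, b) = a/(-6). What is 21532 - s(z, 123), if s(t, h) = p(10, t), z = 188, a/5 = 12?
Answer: 21544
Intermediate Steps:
a = 60 (a = 5*12 = 60)
p(Z, b) = -12 (p(Z, b) = -2 + 60/(-6) = -2 + 60*(-1/6) = -2 - 10 = -12)
s(t, h) = -12
21532 - s(z, 123) = 21532 - 1*(-12) = 21532 + 12 = 21544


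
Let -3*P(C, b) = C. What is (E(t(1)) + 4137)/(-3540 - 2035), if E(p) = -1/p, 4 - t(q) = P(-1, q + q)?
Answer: -45504/61325 ≈ -0.74201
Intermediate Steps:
P(C, b) = -C/3
t(q) = 11/3 (t(q) = 4 - (-1)*(-1)/3 = 4 - 1*1/3 = 4 - 1/3 = 11/3)
(E(t(1)) + 4137)/(-3540 - 2035) = (-1/11/3 + 4137)/(-3540 - 2035) = (-1*3/11 + 4137)/(-5575) = (-3/11 + 4137)*(-1/5575) = (45504/11)*(-1/5575) = -45504/61325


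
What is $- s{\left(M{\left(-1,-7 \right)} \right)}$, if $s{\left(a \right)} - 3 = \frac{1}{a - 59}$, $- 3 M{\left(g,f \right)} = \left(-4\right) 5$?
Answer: $- \frac{468}{157} \approx -2.9809$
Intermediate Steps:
$M{\left(g,f \right)} = \frac{20}{3}$ ($M{\left(g,f \right)} = - \frac{\left(-4\right) 5}{3} = \left(- \frac{1}{3}\right) \left(-20\right) = \frac{20}{3}$)
$s{\left(a \right)} = 3 + \frac{1}{-59 + a}$ ($s{\left(a \right)} = 3 + \frac{1}{a - 59} = 3 + \frac{1}{-59 + a}$)
$- s{\left(M{\left(-1,-7 \right)} \right)} = - \frac{-176 + 3 \cdot \frac{20}{3}}{-59 + \frac{20}{3}} = - \frac{-176 + 20}{- \frac{157}{3}} = - \frac{\left(-3\right) \left(-156\right)}{157} = \left(-1\right) \frac{468}{157} = - \frac{468}{157}$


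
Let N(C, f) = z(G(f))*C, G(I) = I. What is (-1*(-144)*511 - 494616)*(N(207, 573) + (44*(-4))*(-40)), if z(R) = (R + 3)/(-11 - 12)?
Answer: -781435392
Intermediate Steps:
z(R) = -3/23 - R/23 (z(R) = (3 + R)/(-23) = (3 + R)*(-1/23) = -3/23 - R/23)
N(C, f) = C*(-3/23 - f/23) (N(C, f) = (-3/23 - f/23)*C = C*(-3/23 - f/23))
(-1*(-144)*511 - 494616)*(N(207, 573) + (44*(-4))*(-40)) = (-1*(-144)*511 - 494616)*(-1/23*207*(3 + 573) + (44*(-4))*(-40)) = (144*511 - 494616)*(-1/23*207*576 - 176*(-40)) = (73584 - 494616)*(-5184 + 7040) = -421032*1856 = -781435392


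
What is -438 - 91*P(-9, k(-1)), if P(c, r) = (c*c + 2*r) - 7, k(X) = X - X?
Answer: -7172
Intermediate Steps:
k(X) = 0
P(c, r) = -7 + c² + 2*r (P(c, r) = (c² + 2*r) - 7 = -7 + c² + 2*r)
-438 - 91*P(-9, k(-1)) = -438 - 91*(-7 + (-9)² + 2*0) = -438 - 91*(-7 + 81 + 0) = -438 - 91*74 = -438 - 6734 = -7172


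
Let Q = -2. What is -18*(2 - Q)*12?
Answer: -864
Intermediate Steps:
-18*(2 - Q)*12 = -18*(2 - 1*(-2))*12 = -18*(2 + 2)*12 = -18*4*12 = -72*12 = -864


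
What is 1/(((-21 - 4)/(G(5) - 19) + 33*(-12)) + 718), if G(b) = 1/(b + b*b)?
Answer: 569/183968 ≈ 0.0030929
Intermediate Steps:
G(b) = 1/(b + b**2)
1/(((-21 - 4)/(G(5) - 19) + 33*(-12)) + 718) = 1/(((-21 - 4)/(1/(5*(1 + 5)) - 19) + 33*(-12)) + 718) = 1/((-25/((1/5)/6 - 19) - 396) + 718) = 1/((-25/((1/5)*(1/6) - 19) - 396) + 718) = 1/((-25/(1/30 - 19) - 396) + 718) = 1/((-25/(-569/30) - 396) + 718) = 1/((-25*(-30/569) - 396) + 718) = 1/((750/569 - 396) + 718) = 1/(-224574/569 + 718) = 1/(183968/569) = 569/183968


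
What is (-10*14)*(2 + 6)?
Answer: -1120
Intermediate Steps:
(-10*14)*(2 + 6) = -140*8 = -1120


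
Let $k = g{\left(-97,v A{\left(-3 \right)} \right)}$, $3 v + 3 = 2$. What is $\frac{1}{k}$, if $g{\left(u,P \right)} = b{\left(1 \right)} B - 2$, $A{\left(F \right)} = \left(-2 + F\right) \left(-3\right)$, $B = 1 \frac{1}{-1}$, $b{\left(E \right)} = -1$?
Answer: $-1$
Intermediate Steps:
$v = - \frac{1}{3}$ ($v = -1 + \frac{1}{3} \cdot 2 = -1 + \frac{2}{3} = - \frac{1}{3} \approx -0.33333$)
$B = -1$ ($B = 1 \left(-1\right) = -1$)
$A{\left(F \right)} = 6 - 3 F$
$g{\left(u,P \right)} = -1$ ($g{\left(u,P \right)} = \left(-1\right) \left(-1\right) - 2 = 1 - 2 = -1$)
$k = -1$
$\frac{1}{k} = \frac{1}{-1} = -1$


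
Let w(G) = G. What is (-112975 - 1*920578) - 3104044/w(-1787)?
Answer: -1843855167/1787 ≈ -1.0318e+6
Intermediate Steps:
(-112975 - 1*920578) - 3104044/w(-1787) = (-112975 - 1*920578) - 3104044/(-1787) = (-112975 - 920578) - 3104044*(-1)/1787 = -1033553 - 1*(-3104044/1787) = -1033553 + 3104044/1787 = -1843855167/1787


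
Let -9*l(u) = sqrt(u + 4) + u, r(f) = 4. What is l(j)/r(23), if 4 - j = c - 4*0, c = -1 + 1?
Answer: -1/9 - sqrt(2)/18 ≈ -0.18968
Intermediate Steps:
c = 0
j = 4 (j = 4 - (0 - 4*0) = 4 - (0 + 0) = 4 - 1*0 = 4 + 0 = 4)
l(u) = -u/9 - sqrt(4 + u)/9 (l(u) = -(sqrt(u + 4) + u)/9 = -(sqrt(4 + u) + u)/9 = -(u + sqrt(4 + u))/9 = -u/9 - sqrt(4 + u)/9)
l(j)/r(23) = (-1/9*4 - sqrt(4 + 4)/9)/4 = (-4/9 - 2*sqrt(2)/9)*(1/4) = -1/9 - sqrt(2)/18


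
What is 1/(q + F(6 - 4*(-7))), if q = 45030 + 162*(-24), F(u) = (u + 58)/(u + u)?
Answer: 17/699437 ≈ 2.4305e-5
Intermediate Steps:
F(u) = (58 + u)/(2*u) (F(u) = (58 + u)/((2*u)) = (58 + u)*(1/(2*u)) = (58 + u)/(2*u))
q = 41142 (q = 45030 - 3888 = 41142)
1/(q + F(6 - 4*(-7))) = 1/(41142 + (58 + (6 - 4*(-7)))/(2*(6 - 4*(-7)))) = 1/(41142 + (58 + (6 + 28))/(2*(6 + 28))) = 1/(41142 + (½)*(58 + 34)/34) = 1/(41142 + (½)*(1/34)*92) = 1/(41142 + 23/17) = 1/(699437/17) = 17/699437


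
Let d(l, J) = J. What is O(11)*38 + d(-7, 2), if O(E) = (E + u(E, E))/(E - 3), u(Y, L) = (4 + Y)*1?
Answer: 251/2 ≈ 125.50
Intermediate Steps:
u(Y, L) = 4 + Y
O(E) = (4 + 2*E)/(-3 + E) (O(E) = (E + (4 + E))/(E - 3) = (4 + 2*E)/(-3 + E))
O(11)*38 + d(-7, 2) = (2*(2 + 11)/(-3 + 11))*38 + 2 = (2*13/8)*38 + 2 = (2*(1/8)*13)*38 + 2 = (13/4)*38 + 2 = 247/2 + 2 = 251/2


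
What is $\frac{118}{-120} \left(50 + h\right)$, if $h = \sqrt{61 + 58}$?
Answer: $- \frac{295}{6} - \frac{59 \sqrt{119}}{60} \approx -59.894$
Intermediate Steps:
$h = \sqrt{119} \approx 10.909$
$\frac{118}{-120} \left(50 + h\right) = \frac{118}{-120} \left(50 + \sqrt{119}\right) = 118 \left(- \frac{1}{120}\right) \left(50 + \sqrt{119}\right) = - \frac{59 \left(50 + \sqrt{119}\right)}{60} = - \frac{295}{6} - \frac{59 \sqrt{119}}{60}$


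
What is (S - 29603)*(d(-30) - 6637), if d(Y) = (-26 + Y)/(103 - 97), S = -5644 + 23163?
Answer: 80314292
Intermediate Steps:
S = 17519
d(Y) = -13/3 + Y/6 (d(Y) = (-26 + Y)/6 = (-26 + Y)*(⅙) = -13/3 + Y/6)
(S - 29603)*(d(-30) - 6637) = (17519 - 29603)*((-13/3 + (⅙)*(-30)) - 6637) = -12084*((-13/3 - 5) - 6637) = -12084*(-28/3 - 6637) = -12084*(-19939/3) = 80314292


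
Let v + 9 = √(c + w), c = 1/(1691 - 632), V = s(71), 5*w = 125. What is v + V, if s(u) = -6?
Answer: -15 + 2*√7009521/1059 ≈ -9.9999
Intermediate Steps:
w = 25 (w = (⅕)*125 = 25)
V = -6
c = 1/1059 ≈ 0.00094429
v = -9 + 2*√7009521/1059 (v = -9 + √(1/1059 + 25) = -9 + √(26476/1059) = -9 + 2*√7009521/1059 ≈ -3.9999)
v + V = (-9 + 2*√7009521/1059) - 6 = -15 + 2*√7009521/1059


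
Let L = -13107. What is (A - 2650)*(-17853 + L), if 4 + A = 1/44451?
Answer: 405826958320/4939 ≈ 8.2168e+7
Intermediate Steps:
A = -177803/44451 (A = -4 + 1/44451 = -177803/44451 ≈ -4.0000)
(A - 2650)*(-17853 + L) = (-177803/44451 - 2650)*(-17853 - 13107) = -117972953/44451*(-30960) = 405826958320/4939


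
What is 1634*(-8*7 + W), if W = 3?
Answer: -86602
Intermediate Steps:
1634*(-8*7 + W) = 1634*(-8*7 + 3) = 1634*(-56 + 3) = 1634*(-53) = -86602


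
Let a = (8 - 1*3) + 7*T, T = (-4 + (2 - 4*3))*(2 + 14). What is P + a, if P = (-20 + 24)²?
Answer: -1547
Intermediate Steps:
T = -224 (T = (-4 + (2 - 12))*16 = (-4 - 10)*16 = -14*16 = -224)
P = 16 (P = 4² = 16)
a = -1563 (a = (8 - 1*3) + 7*(-224) = (8 - 3) - 1568 = 5 - 1568 = -1563)
P + a = 16 - 1563 = -1547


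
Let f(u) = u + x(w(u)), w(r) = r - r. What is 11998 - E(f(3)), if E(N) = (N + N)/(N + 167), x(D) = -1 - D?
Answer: 2027658/169 ≈ 11998.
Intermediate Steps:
w(r) = 0
f(u) = -1 + u (f(u) = u + (-1 - 1*0) = u + (-1 + 0) = u - 1 = -1 + u)
E(N) = 2*N/(167 + N) (E(N) = (2*N)/(167 + N) = 2*N/(167 + N))
11998 - E(f(3)) = 11998 - 2*(-1 + 3)/(167 + (-1 + 3)) = 11998 - 2*2/(167 + 2) = 11998 - 2*2/169 = 11998 - 1*4/169 = 11998 - 4/169 = 2027658/169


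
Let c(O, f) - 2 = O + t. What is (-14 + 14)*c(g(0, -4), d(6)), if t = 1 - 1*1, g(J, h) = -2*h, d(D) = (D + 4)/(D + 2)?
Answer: 0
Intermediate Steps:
d(D) = (4 + D)/(2 + D)
t = 0 (t = 1 - 1 = 0)
c(O, f) = 2 + O (c(O, f) = 2 + (O + 0) = 2 + O)
(-14 + 14)*c(g(0, -4), d(6)) = (-14 + 14)*(2 - 2*(-4)) = 0*(2 + 8) = 0*10 = 0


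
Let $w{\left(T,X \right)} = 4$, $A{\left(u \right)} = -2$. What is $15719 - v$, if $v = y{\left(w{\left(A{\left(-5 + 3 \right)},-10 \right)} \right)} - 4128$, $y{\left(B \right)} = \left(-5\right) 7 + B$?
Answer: $19878$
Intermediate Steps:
$y{\left(B \right)} = -35 + B$
$v = -4159$ ($v = \left(-35 + 4\right) - 4128 = -31 - 4128 = -4159$)
$15719 - v = 15719 - -4159 = 15719 + 4159 = 19878$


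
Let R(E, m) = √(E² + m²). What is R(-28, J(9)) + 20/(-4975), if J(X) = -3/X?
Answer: -4/995 + √7057/3 ≈ 27.998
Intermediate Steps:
R(-28, J(9)) + 20/(-4975) = √((-28)² + (-3/9)²) + 20/(-4975) = √(784 + (-3*⅑)²) + 20*(-1/4975) = √(784 + (-⅓)²) - 4/995 = √(784 + ⅑) - 4/995 = √(7057/9) - 4/995 = √7057/3 - 4/995 = -4/995 + √7057/3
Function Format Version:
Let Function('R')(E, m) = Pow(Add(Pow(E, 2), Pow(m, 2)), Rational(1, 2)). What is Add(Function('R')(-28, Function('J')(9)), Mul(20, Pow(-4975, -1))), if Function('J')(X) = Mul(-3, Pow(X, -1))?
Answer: Add(Rational(-4, 995), Mul(Rational(1, 3), Pow(7057, Rational(1, 2)))) ≈ 27.998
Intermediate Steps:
Add(Function('R')(-28, Function('J')(9)), Mul(20, Pow(-4975, -1))) = Add(Pow(Add(Pow(-28, 2), Pow(Mul(-3, Pow(9, -1)), 2)), Rational(1, 2)), Mul(20, Pow(-4975, -1))) = Add(Pow(Add(784, Pow(Mul(-3, Rational(1, 9)), 2)), Rational(1, 2)), Mul(20, Rational(-1, 4975))) = Add(Pow(Add(784, Pow(Rational(-1, 3), 2)), Rational(1, 2)), Rational(-4, 995)) = Add(Pow(Add(784, Rational(1, 9)), Rational(1, 2)), Rational(-4, 995)) = Add(Pow(Rational(7057, 9), Rational(1, 2)), Rational(-4, 995)) = Add(Mul(Rational(1, 3), Pow(7057, Rational(1, 2))), Rational(-4, 995)) = Add(Rational(-4, 995), Mul(Rational(1, 3), Pow(7057, Rational(1, 2))))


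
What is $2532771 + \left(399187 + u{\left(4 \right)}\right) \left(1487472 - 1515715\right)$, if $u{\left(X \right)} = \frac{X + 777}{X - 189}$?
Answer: $- \frac{2085243491167}{185} \approx -1.1272 \cdot 10^{10}$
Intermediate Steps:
$u{\left(X \right)} = \frac{777 + X}{-189 + X}$
$2532771 + \left(399187 + u{\left(4 \right)}\right) \left(1487472 - 1515715\right) = 2532771 + \left(399187 + \frac{777 + 4}{-189 + 4}\right) \left(1487472 - 1515715\right) = 2532771 + \left(399187 + \frac{1}{-185} \cdot 781\right) \left(-28243\right) = 2532771 + \left(399187 - \frac{781}{185}\right) \left(-28243\right) = 2532771 + \frac{73848814}{185} \left(-28243\right) = 2532771 - \frac{2085712053802}{185} = - \frac{2085243491167}{185}$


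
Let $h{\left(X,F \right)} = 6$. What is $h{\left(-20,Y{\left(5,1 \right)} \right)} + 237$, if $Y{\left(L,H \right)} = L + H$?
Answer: $243$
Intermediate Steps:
$Y{\left(L,H \right)} = H + L$
$h{\left(-20,Y{\left(5,1 \right)} \right)} + 237 = 6 + 237 = 243$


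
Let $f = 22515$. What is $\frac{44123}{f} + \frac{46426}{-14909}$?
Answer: $- \frac{387451583}{335676135} \approx -1.1542$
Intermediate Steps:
$\frac{44123}{f} + \frac{46426}{-14909} = \frac{44123}{22515} + \frac{46426}{-14909} = 44123 \cdot \frac{1}{22515} + 46426 \left(- \frac{1}{14909}\right) = \frac{44123}{22515} - \frac{46426}{14909} = - \frac{387451583}{335676135}$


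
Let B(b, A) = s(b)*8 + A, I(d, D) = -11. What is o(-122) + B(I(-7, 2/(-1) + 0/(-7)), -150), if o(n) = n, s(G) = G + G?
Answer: -448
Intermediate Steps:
s(G) = 2*G
B(b, A) = A + 16*b (B(b, A) = (2*b)*8 + A = 16*b + A = A + 16*b)
o(-122) + B(I(-7, 2/(-1) + 0/(-7)), -150) = -122 + (-150 + 16*(-11)) = -122 + (-150 - 176) = -122 - 326 = -448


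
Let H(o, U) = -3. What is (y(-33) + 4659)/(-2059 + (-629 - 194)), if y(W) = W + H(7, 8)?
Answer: -4623/2882 ≈ -1.6041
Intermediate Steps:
y(W) = -3 + W (y(W) = W - 3 = -3 + W)
(y(-33) + 4659)/(-2059 + (-629 - 194)) = ((-3 - 33) + 4659)/(-2059 + (-629 - 194)) = (-36 + 4659)/(-2059 - 823) = 4623/(-2882) = 4623*(-1/2882) = -4623/2882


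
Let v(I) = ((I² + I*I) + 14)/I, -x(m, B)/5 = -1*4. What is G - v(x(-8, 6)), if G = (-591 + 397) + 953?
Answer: 7183/10 ≈ 718.30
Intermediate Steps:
x(m, B) = 20 (x(m, B) = -(-5)*4 = -5*(-4) = 20)
G = 759 (G = -194 + 953 = 759)
v(I) = (14 + 2*I²)/I (v(I) = ((I² + I²) + 14)/I = (2*I² + 14)/I = (14 + 2*I²)/I)
G - v(x(-8, 6)) = 759 - (2*20 + 14/20) = 759 - (40 + 14*(1/20)) = 759 - (40 + 7/10) = 759 - 1*407/10 = 759 - 407/10 = 7183/10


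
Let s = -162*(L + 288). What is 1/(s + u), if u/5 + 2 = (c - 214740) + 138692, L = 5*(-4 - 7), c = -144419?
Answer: -1/1140091 ≈ -8.7712e-7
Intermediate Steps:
L = -55 (L = 5*(-11) = -55)
u = -1102345 (u = -10 + 5*((-144419 - 214740) + 138692) = -10 + 5*(-359159 + 138692) = -10 + 5*(-220467) = -10 - 1102335 = -1102345)
s = -37746 (s = -162*(-55 + 288) = -162*233 = -37746)
1/(s + u) = 1/(-37746 - 1102345) = 1/(-1140091) = -1/1140091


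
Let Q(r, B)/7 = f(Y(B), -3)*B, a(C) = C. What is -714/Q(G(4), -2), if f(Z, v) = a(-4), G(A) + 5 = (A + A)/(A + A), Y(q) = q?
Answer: -51/4 ≈ -12.750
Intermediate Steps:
G(A) = -4 (G(A) = -5 + (A + A)/(A + A) = -5 + (2*A)/((2*A)) = -5 + (2*A)*(1/(2*A)) = -5 + 1 = -4)
f(Z, v) = -4
Q(r, B) = -28*B (Q(r, B) = 7*(-4*B) = -28*B)
-714/Q(G(4), -2) = -714/((-28*(-2))) = -714/56 = -714*1/56 = -51/4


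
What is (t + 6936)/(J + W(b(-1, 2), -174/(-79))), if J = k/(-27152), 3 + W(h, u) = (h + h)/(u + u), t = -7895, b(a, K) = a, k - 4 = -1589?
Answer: 2265372816/8021281 ≈ 282.42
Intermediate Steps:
k = -1585 (k = 4 - 1589 = -1585)
W(h, u) = -3 + h/u (W(h, u) = -3 + (h + h)/(u + u) = -3 + (2*h)/((2*u)) = -3 + (2*h)*(1/(2*u)) = -3 + h/u)
J = 1585/27152 (J = -1585/(-27152) = -1585*(-1/27152) = 1585/27152 ≈ 0.058375)
(t + 6936)/(J + W(b(-1, 2), -174/(-79))) = (-7895 + 6936)/(1585/27152 + (-3 - 1/((-174/(-79))))) = -959/(1585/27152 + (-3 - 1/((-174*(-1/79))))) = -959/(1585/27152 + (-3 - 1/174/79)) = -959/(1585/27152 + (-3 - 1*79/174)) = -959/(1585/27152 + (-3 - 79/174)) = -959/(1585/27152 - 601/174) = -959/(-8021281/2362224) = -959*(-2362224/8021281) = 2265372816/8021281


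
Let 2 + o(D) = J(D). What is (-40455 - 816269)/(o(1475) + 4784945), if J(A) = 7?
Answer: -428362/2392475 ≈ -0.17905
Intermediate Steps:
o(D) = 5 (o(D) = -2 + 7 = 5)
(-40455 - 816269)/(o(1475) + 4784945) = (-40455 - 816269)/(5 + 4784945) = -856724/4784950 = -856724*1/4784950 = -428362/2392475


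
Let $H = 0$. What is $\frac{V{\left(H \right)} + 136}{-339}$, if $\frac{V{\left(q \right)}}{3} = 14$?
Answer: $- \frac{178}{339} \approx -0.52507$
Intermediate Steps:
$V{\left(q \right)} = 42$ ($V{\left(q \right)} = 3 \cdot 14 = 42$)
$\frac{V{\left(H \right)} + 136}{-339} = \frac{42 + 136}{-339} = 178 \left(- \frac{1}{339}\right) = - \frac{178}{339}$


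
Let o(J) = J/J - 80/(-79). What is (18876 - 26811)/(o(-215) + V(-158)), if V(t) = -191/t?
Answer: -1253730/509 ≈ -2463.1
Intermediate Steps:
o(J) = 159/79 (o(J) = 1 - 80*(-1/79) = 1 + 80/79 = 159/79)
(18876 - 26811)/(o(-215) + V(-158)) = (18876 - 26811)/(159/79 - 191/(-158)) = -7935/(159/79 - 191*(-1/158)) = -7935/(159/79 + 191/158) = -7935/509/158 = -7935*158/509 = -1253730/509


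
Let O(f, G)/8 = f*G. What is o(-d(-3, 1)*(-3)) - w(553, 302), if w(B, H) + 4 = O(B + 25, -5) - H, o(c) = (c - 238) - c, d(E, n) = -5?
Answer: 23188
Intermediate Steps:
O(f, G) = 8*G*f (O(f, G) = 8*(f*G) = 8*(G*f) = 8*G*f)
o(c) = -238 (o(c) = (-238 + c) - c = -238)
w(B, H) = -1004 - H - 40*B (w(B, H) = -4 + (8*(-5)*(B + 25) - H) = -4 + (8*(-5)*(25 + B) - H) = -4 + ((-1000 - 40*B) - H) = -4 + (-1000 - H - 40*B) = -1004 - H - 40*B)
o(-d(-3, 1)*(-3)) - w(553, 302) = -238 - (-1004 - 1*302 - 40*553) = -238 - (-1004 - 302 - 22120) = -238 - 1*(-23426) = -238 + 23426 = 23188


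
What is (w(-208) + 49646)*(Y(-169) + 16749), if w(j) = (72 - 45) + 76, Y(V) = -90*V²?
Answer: -127046061009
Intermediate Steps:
w(j) = 103 (w(j) = 27 + 76 = 103)
(w(-208) + 49646)*(Y(-169) + 16749) = (103 + 49646)*(-90*(-169)² + 16749) = 49749*(-90*28561 + 16749) = 49749*(-2570490 + 16749) = 49749*(-2553741) = -127046061009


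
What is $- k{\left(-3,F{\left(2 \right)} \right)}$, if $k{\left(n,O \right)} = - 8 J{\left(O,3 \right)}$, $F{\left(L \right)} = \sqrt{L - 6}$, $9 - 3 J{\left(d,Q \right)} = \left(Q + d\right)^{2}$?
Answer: $\frac{32}{3} - 32 i \approx 10.667 - 32.0 i$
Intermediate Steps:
$J{\left(d,Q \right)} = 3 - \frac{\left(Q + d\right)^{2}}{3}$
$F{\left(L \right)} = \sqrt{-6 + L}$
$k{\left(n,O \right)} = -24 + \frac{8 \left(3 + O\right)^{2}}{3}$ ($k{\left(n,O \right)} = - 8 \left(3 - \frac{\left(3 + O\right)^{2}}{3}\right) = -24 + \frac{8 \left(3 + O\right)^{2}}{3}$)
$- k{\left(-3,F{\left(2 \right)} \right)} = - \frac{8 \sqrt{-6 + 2} \left(6 + \sqrt{-6 + 2}\right)}{3} = - \frac{8 \sqrt{-4} \left(6 + \sqrt{-4}\right)}{3} = - \frac{8 \cdot 2 i \left(6 + 2 i\right)}{3} = - \frac{16 i \left(6 + 2 i\right)}{3}$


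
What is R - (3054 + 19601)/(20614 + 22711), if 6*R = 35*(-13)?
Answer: -3969761/51990 ≈ -76.356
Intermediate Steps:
R = -455/6 (R = (35*(-13))/6 = (⅙)*(-455) = -455/6 ≈ -75.833)
R - (3054 + 19601)/(20614 + 22711) = -455/6 - (3054 + 19601)/(20614 + 22711) = -455/6 - 22655/43325 = -455/6 - 1*4531/8665 = -455/6 - 4531/8665 = -3969761/51990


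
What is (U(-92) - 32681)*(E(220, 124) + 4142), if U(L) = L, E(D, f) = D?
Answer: -142955826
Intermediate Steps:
(U(-92) - 32681)*(E(220, 124) + 4142) = (-92 - 32681)*(220 + 4142) = -32773*4362 = -142955826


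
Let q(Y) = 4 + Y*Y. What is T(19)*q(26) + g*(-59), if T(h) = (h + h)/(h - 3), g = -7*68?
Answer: 29699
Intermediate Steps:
g = -476
T(h) = 2*h/(-3 + h) (T(h) = (2*h)/(-3 + h) = 2*h/(-3 + h))
q(Y) = 4 + Y**2
T(19)*q(26) + g*(-59) = (2*19/(-3 + 19))*(4 + 26**2) - 476*(-59) = (2*19/16)*(4 + 676) + 28084 = (2*19*(1/16))*680 + 28084 = (19/8)*680 + 28084 = 1615 + 28084 = 29699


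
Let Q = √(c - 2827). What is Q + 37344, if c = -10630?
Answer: 37344 + I*√13457 ≈ 37344.0 + 116.0*I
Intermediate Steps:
Q = I*√13457 (Q = √(-10630 - 2827) = √(-13457) = I*√13457 ≈ 116.0*I)
Q + 37344 = I*√13457 + 37344 = 37344 + I*√13457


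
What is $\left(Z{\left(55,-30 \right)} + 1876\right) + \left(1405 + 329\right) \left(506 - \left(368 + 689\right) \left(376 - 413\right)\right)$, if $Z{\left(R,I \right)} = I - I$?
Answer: $68694286$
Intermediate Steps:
$Z{\left(R,I \right)} = 0$
$\left(Z{\left(55,-30 \right)} + 1876\right) + \left(1405 + 329\right) \left(506 - \left(368 + 689\right) \left(376 - 413\right)\right) = \left(0 + 1876\right) + \left(1405 + 329\right) \left(506 - \left(368 + 689\right) \left(376 - 413\right)\right) = 1876 + 1734 \left(506 - 1057 \left(-37\right)\right) = 1876 + 1734 \left(506 - -39109\right) = 1876 + 1734 \left(506 + 39109\right) = 1876 + 1734 \cdot 39615 = 1876 + 68692410 = 68694286$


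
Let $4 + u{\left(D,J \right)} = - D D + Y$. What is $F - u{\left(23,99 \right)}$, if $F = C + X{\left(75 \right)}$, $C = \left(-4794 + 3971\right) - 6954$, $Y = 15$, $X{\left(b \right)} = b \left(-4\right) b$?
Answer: $-29759$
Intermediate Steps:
$X{\left(b \right)} = - 4 b^{2}$ ($X{\left(b \right)} = - 4 b b = - 4 b^{2}$)
$u{\left(D,J \right)} = 11 - D^{2}$ ($u{\left(D,J \right)} = -4 + \left(- D D + 15\right) = -4 - \left(-15 + D^{2}\right) = 11 - D^{2}$)
$C = -7777$ ($C = -823 - 6954 = -7777$)
$F = -30277$ ($F = -7777 - 4 \cdot 75^{2} = -7777 - 22500 = -30277$)
$F - u{\left(23,99 \right)} = -30277 - \left(11 - 23^{2}\right) = -30277 - \left(11 - 529\right) = -30277 - -518 = -30277 + 518 = -29759$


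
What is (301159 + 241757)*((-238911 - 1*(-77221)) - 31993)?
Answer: -105153599628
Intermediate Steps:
(301159 + 241757)*((-238911 - 1*(-77221)) - 31993) = 542916*((-238911 + 77221) - 31993) = 542916*(-161690 - 31993) = 542916*(-193683) = -105153599628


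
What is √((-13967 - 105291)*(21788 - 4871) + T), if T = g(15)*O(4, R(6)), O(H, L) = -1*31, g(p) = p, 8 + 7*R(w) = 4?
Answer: 3*I*√224165339 ≈ 44916.0*I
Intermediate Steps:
R(w) = -4/7 (R(w) = -8/7 + (⅐)*4 = -8/7 + 4/7 = -4/7)
O(H, L) = -31
T = -465 (T = 15*(-31) = -465)
√((-13967 - 105291)*(21788 - 4871) + T) = √((-13967 - 105291)*(21788 - 4871) - 465) = √(-119258*16917 - 465) = √(-2017487586 - 465) = √(-2017488051) = 3*I*√224165339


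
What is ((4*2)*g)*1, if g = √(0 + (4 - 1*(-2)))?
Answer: 8*√6 ≈ 19.596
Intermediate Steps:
g = √6 (g = √(0 + (4 + 2)) = √(0 + 6) = √6 ≈ 2.4495)
((4*2)*g)*1 = ((4*2)*√6)*1 = (8*√6)*1 = 8*√6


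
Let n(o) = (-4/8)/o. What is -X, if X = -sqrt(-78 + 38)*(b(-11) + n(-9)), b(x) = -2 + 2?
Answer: I*sqrt(10)/9 ≈ 0.35136*I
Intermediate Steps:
n(o) = -1/(2*o) (n(o) = (-4*1/8)/o = -1/(2*o))
b(x) = 0
X = -I*sqrt(10)/9 (X = -sqrt(-78 + 38)*(0 - 1/2/(-9)) = -sqrt(-40)*(0 - 1/2*(-1/9)) = -2*I*sqrt(10)*(0 + 1/18) = -2*I*sqrt(10)/18 = -I*sqrt(10)/9 ≈ -0.35136*I)
-X = -(-1)*I*sqrt(10)/9 = I*sqrt(10)/9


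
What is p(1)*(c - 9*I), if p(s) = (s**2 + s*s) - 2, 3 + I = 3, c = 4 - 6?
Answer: 0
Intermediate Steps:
c = -2
I = 0 (I = -3 + 3 = 0)
p(s) = -2 + 2*s**2 (p(s) = (s**2 + s**2) - 2 = 2*s**2 - 2 = -2 + 2*s**2)
p(1)*(c - 9*I) = (-2 + 2*1**2)*(-2 - 9*0) = (-2 + 2*1)*(-2 + 0) = (-2 + 2)*(-2) = 0*(-2) = 0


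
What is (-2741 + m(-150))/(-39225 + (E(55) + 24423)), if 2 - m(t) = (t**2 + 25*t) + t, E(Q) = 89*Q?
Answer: 21339/9907 ≈ 2.1539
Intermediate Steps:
m(t) = 2 - t**2 - 26*t (m(t) = 2 - ((t**2 + 25*t) + t) = 2 - (t**2 + 26*t) = 2 + (-t**2 - 26*t) = 2 - t**2 - 26*t)
(-2741 + m(-150))/(-39225 + (E(55) + 24423)) = (-2741 + (2 - 1*(-150)**2 - 26*(-150)))/(-39225 + (89*55 + 24423)) = (-2741 + (2 - 1*22500 + 3900))/(-39225 + (4895 + 24423)) = (-2741 + (2 - 22500 + 3900))/(-39225 + 29318) = (-2741 - 18598)/(-9907) = -21339*(-1/9907) = 21339/9907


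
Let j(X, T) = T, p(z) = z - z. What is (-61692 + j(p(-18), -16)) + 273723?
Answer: 212015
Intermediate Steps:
p(z) = 0
(-61692 + j(p(-18), -16)) + 273723 = (-61692 - 16) + 273723 = -61708 + 273723 = 212015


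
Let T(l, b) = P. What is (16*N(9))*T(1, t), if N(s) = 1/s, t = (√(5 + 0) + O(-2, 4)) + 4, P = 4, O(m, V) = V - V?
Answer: 64/9 ≈ 7.1111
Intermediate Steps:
O(m, V) = 0
t = 4 + √5 (t = (√(5 + 0) + 0) + 4 = (√5 + 0) + 4 = √5 + 4 = 4 + √5 ≈ 6.2361)
T(l, b) = 4
(16*N(9))*T(1, t) = (16/9)*4 = 64/9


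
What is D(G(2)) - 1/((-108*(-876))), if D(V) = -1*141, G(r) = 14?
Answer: -13339729/94608 ≈ -141.00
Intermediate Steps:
D(V) = -141
D(G(2)) - 1/((-108*(-876))) = -141 - 1/((-108*(-876))) = -141 - 1/94608 = -13339729/94608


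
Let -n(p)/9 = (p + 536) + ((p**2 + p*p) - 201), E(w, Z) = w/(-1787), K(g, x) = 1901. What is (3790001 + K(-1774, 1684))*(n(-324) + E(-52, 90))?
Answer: -12804626923766054/1787 ≈ -7.1654e+12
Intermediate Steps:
E(w, Z) = -w/1787 (E(w, Z) = w*(-1/1787) = -w/1787)
n(p) = -3015 - 18*p**2 - 9*p (n(p) = -9*((p + 536) + ((p**2 + p*p) - 201)) = -9*((536 + p) + ((p**2 + p**2) - 201)) = -9*((536 + p) + (2*p**2 - 201)) = -9*((536 + p) + (-201 + 2*p**2)) = -9*(335 + p + 2*p**2) = -3015 - 18*p**2 - 9*p)
(3790001 + K(-1774, 1684))*(n(-324) + E(-52, 90)) = (3790001 + 1901)*((-3015 - 18*(-324)**2 - 9*(-324)) - 1/1787*(-52)) = 3791902*((-3015 - 18*104976 + 2916) + 52/1787) = 3791902*((-3015 - 1889568 + 2916) + 52/1787) = 3791902*(-1889667 + 52/1787) = 3791902*(-3376834877/1787) = -12804626923766054/1787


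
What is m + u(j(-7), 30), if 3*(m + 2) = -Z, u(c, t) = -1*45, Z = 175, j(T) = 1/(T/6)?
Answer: -316/3 ≈ -105.33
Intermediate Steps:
j(T) = 6/T (j(T) = 1/(T*(1/6)) = 1/(T/6) = 6/T)
u(c, t) = -45
m = -181/3 (m = -2 + (-1*175)/3 = -2 + (1/3)*(-175) = -2 - 175/3 = -181/3 ≈ -60.333)
m + u(j(-7), 30) = -181/3 - 45 = -316/3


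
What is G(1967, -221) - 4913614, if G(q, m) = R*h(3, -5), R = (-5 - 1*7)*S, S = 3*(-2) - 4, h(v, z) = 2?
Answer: -4913374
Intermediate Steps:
S = -10 (S = -6 - 4 = -10)
R = 120 (R = (-5 - 1*7)*(-10) = (-5 - 7)*(-10) = -12*(-10) = 120)
G(q, m) = 240 (G(q, m) = 120*2 = 240)
G(1967, -221) - 4913614 = 240 - 4913614 = -4913374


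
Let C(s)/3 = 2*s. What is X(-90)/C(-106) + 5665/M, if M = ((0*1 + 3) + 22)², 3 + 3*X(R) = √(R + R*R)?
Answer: 720713/79500 - √890/636 ≈ 9.0187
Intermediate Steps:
X(R) = -1 + √(R + R²)/3 (X(R) = -1 + √(R + R*R)/3 = -1 + √(R + R²)/3)
C(s) = 6*s (C(s) = 3*(2*s) = 6*s)
M = 625 (M = ((0 + 3) + 22)² = (3 + 22)² = 25² = 625)
X(-90)/C(-106) + 5665/M = (-1 + √(-90*(1 - 90))/3)/((6*(-106))) + 5665/625 = (-1 + √(-90*(-89))/3)/(-636) + 5665*(1/625) = (-1 + √8010/3)*(-1/636) + 1133/125 = (-1 + (3*√890)/3)*(-1/636) + 1133/125 = (-1 + √890)*(-1/636) + 1133/125 = (1/636 - √890/636) + 1133/125 = 720713/79500 - √890/636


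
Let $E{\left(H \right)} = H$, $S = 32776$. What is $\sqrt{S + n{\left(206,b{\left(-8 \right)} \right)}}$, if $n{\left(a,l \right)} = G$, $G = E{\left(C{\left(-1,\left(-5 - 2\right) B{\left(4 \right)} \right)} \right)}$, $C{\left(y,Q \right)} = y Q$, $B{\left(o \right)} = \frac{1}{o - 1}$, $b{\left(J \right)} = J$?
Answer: $\frac{\sqrt{295005}}{3} \approx 181.05$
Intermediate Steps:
$B{\left(o \right)} = \frac{1}{-1 + o}$
$C{\left(y,Q \right)} = Q y$
$G = \frac{7}{3}$ ($G = \frac{-5 - 2}{-1 + 4} \left(-1\right) = - \frac{7}{3} \left(-1\right) = \left(-7\right) \frac{1}{3} \left(-1\right) = \left(- \frac{7}{3}\right) \left(-1\right) = \frac{7}{3} \approx 2.3333$)
$n{\left(a,l \right)} = \frac{7}{3}$
$\sqrt{S + n{\left(206,b{\left(-8 \right)} \right)}} = \sqrt{32776 + \frac{7}{3}} = \sqrt{\frac{98335}{3}} = \frac{\sqrt{295005}}{3}$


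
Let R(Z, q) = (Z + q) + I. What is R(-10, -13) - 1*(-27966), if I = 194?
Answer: 28137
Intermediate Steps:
R(Z, q) = 194 + Z + q (R(Z, q) = (Z + q) + 194 = 194 + Z + q)
R(-10, -13) - 1*(-27966) = (194 - 10 - 13) - 1*(-27966) = 171 + 27966 = 28137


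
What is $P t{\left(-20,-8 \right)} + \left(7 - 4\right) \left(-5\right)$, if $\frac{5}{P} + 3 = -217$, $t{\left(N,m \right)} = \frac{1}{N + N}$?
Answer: $- \frac{26399}{1760} \approx -14.999$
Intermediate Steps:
$t{\left(N,m \right)} = \frac{1}{2 N}$
$P = - \frac{1}{44}$ ($P = \frac{5}{-3 - 217} = \frac{5}{-220} = 5 \left(- \frac{1}{220}\right) = - \frac{1}{44} \approx -0.022727$)
$P t{\left(-20,-8 \right)} + \left(7 - 4\right) \left(-5\right) = - \frac{\frac{1}{2} \frac{1}{-20}}{44} + \left(7 - 4\right) \left(-5\right) = - \frac{\frac{1}{2} \left(- \frac{1}{20}\right)}{44} + 3 \left(-5\right) = \left(- \frac{1}{44}\right) \left(- \frac{1}{40}\right) - 15 = \frac{1}{1760} - 15 = - \frac{26399}{1760}$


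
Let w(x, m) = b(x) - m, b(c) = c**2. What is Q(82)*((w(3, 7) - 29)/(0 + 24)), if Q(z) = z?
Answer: -369/4 ≈ -92.250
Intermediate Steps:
w(x, m) = x**2 - m
Q(82)*((w(3, 7) - 29)/(0 + 24)) = 82*(((3**2 - 1*7) - 29)/(0 + 24)) = 82*(((9 - 7) - 29)/24) = 82*((2 - 29)*(1/24)) = 82*(-27*1/24) = 82*(-9/8) = -369/4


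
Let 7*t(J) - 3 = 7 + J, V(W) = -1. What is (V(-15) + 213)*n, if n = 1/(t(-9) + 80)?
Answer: 1484/561 ≈ 2.6453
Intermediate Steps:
t(J) = 10/7 + J/7 (t(J) = 3/7 + (7 + J)/7 = 3/7 + (1 + J/7) = 10/7 + J/7)
n = 7/561 (n = 1/((10/7 + (⅐)*(-9)) + 80) = 1/((10/7 - 9/7) + 80) = 1/(⅐ + 80) = 1/(561/7) = 7/561 ≈ 0.012478)
(V(-15) + 213)*n = (-1 + 213)*(7/561) = 212*(7/561) = 1484/561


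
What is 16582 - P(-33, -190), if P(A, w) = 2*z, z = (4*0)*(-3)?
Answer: 16582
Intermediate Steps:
z = 0 (z = 0*(-3) = 0)
P(A, w) = 0 (P(A, w) = 2*0 = 0)
16582 - P(-33, -190) = 16582 - 1*0 = 16582 + 0 = 16582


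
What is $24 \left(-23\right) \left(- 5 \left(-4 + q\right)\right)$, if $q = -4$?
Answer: $-22080$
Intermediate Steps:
$24 \left(-23\right) \left(- 5 \left(-4 + q\right)\right) = 24 \left(-23\right) \left(- 5 \left(-4 - 4\right)\right) = - 552 \left(\left(-5\right) \left(-8\right)\right) = \left(-552\right) 40 = -22080$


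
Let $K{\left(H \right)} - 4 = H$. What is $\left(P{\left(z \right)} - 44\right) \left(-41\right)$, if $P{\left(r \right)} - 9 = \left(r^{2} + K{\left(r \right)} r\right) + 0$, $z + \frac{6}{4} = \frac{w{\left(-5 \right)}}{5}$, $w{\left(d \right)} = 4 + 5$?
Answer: $\frac{68921}{50} \approx 1378.4$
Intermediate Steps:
$w{\left(d \right)} = 9$
$K{\left(H \right)} = 4 + H$
$z = \frac{3}{10}$ ($z = - \frac{3}{2} + \frac{9}{5} = \frac{3}{10} \approx 0.3$)
$P{\left(r \right)} = 9 + r^{2} + r \left(4 + r\right)$ ($P{\left(r \right)} = 9 + \left(\left(r^{2} + \left(4 + r\right) r\right) + 0\right) = 9 + \left(\left(r^{2} + r \left(4 + r\right)\right) + 0\right) = 9 + \left(r^{2} + r \left(4 + r\right)\right) = 9 + r^{2} + r \left(4 + r\right)$)
$\left(P{\left(z \right)} - 44\right) \left(-41\right) = \left(\left(9 + \left(\frac{3}{10}\right)^{2} + \frac{3 \left(4 + \frac{3}{10}\right)}{10}\right) - 44\right) \left(-41\right) = \left(\left(9 + \frac{9}{100} + \frac{3}{10} \cdot \frac{43}{10}\right) - 44\right) \left(-41\right) = \left(\left(9 + \frac{9}{100} + \frac{129}{100}\right) - 44\right) \left(-41\right) = \left(\frac{519}{50} - 44\right) \left(-41\right) = \left(- \frac{1681}{50}\right) \left(-41\right) = \frac{68921}{50}$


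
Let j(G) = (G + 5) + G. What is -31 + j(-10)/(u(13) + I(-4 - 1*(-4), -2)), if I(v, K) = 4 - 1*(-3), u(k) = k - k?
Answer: -232/7 ≈ -33.143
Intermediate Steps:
j(G) = 5 + 2*G (j(G) = (5 + G) + G = 5 + 2*G)
u(k) = 0
I(v, K) = 7 (I(v, K) = 4 + 3 = 7)
-31 + j(-10)/(u(13) + I(-4 - 1*(-4), -2)) = -31 + (5 + 2*(-10))/(0 + 7) = -31 + (5 - 20)/7 = -31 + (1/7)*(-15) = -31 - 15/7 = -232/7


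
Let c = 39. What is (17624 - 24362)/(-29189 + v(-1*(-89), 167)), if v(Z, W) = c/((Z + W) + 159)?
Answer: 1398135/6056698 ≈ 0.23084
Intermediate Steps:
v(Z, W) = 39/(159 + W + Z) (v(Z, W) = 39/((Z + W) + 159) = 39/((W + Z) + 159) = 39/(159 + W + Z))
(17624 - 24362)/(-29189 + v(-1*(-89), 167)) = (17624 - 24362)/(-29189 + 39/(159 + 167 - 1*(-89))) = -6738/(-29189 + 39/(159 + 167 + 89)) = -6738/(-29189 + 39/415) = -6738/(-12113396/415) = -6738*(-415/12113396) = 1398135/6056698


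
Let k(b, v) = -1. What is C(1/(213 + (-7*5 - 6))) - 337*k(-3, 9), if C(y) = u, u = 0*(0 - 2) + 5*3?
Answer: 352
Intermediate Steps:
u = 15 (u = 0*(-2) + 15 = 0 + 15 = 15)
C(y) = 15
C(1/(213 + (-7*5 - 6))) - 337*k(-3, 9) = 15 - 337*(-1) = 15 + 337 = 352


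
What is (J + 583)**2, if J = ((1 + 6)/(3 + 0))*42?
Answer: 463761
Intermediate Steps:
J = 98 (J = (7/3)*42 = 98)
(J + 583)**2 = (98 + 583)**2 = 681**2 = 463761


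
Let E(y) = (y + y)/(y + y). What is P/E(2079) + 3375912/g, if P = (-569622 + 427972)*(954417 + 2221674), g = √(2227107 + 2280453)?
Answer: -449893290150 + 281326*√125210/62605 ≈ -4.4989e+11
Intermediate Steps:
g = 6*√125210 (g = √4507560 = 6*√125210 ≈ 2123.1)
P = -449893290150 (P = -141650*3176091 = -449893290150)
E(y) = 1 (E(y) = (2*y)/((2*y)) = (2*y)*(1/(2*y)) = 1)
P/E(2079) + 3375912/g = -449893290150/1 + 3375912/((6*√125210)) = -449893290150*1 + 3375912*(√125210/751260) = -449893290150 + 281326*√125210/62605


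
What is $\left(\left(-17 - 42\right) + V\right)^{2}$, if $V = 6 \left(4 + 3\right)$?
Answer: $289$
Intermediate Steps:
$V = 42$ ($V = 6 \cdot 7 = 42$)
$\left(\left(-17 - 42\right) + V\right)^{2} = \left(\left(-17 - 42\right) + 42\right)^{2} = \left(-59 + 42\right)^{2} = \left(-17\right)^{2} = 289$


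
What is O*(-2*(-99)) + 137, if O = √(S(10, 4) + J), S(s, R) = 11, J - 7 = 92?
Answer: 137 + 198*√110 ≈ 2213.6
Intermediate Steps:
J = 99 (J = 7 + 92 = 99)
O = √110 (O = √(11 + 99) = √110 ≈ 10.488)
O*(-2*(-99)) + 137 = √110*(-2*(-99)) + 137 = √110*198 + 137 = 198*√110 + 137 = 137 + 198*√110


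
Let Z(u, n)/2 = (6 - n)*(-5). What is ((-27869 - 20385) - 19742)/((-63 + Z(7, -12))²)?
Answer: -67996/59049 ≈ -1.1515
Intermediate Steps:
Z(u, n) = -60 + 10*n (Z(u, n) = 2*((6 - n)*(-5)) = 2*(-30 + 5*n) = -60 + 10*n)
((-27869 - 20385) - 19742)/((-63 + Z(7, -12))²) = ((-27869 - 20385) - 19742)/((-63 + (-60 + 10*(-12)))²) = (-48254 - 19742)/((-63 + (-60 - 120))²) = -67996/(-63 - 180)² = -67996/((-243)²) = -67996/59049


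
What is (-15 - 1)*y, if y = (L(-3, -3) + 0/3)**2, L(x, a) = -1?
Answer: -16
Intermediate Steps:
y = 1 (y = (-1 + 0/3)**2 = (-1 + 0*(1/3))**2 = (-1 + 0)**2 = (-1)**2 = 1)
(-15 - 1)*y = (-15 - 1)*1 = -16*1 = -16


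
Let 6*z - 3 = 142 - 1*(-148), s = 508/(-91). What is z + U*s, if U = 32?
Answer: -70873/546 ≈ -129.80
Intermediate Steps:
s = -508/91 (s = 508*(-1/91) = -508/91 ≈ -5.5824)
z = 293/6 (z = ½ + (142 - 1*(-148))/6 = ½ + (142 + 148)/6 = ½ + (⅙)*290 = ½ + 145/3 = 293/6 ≈ 48.833)
z + U*s = 293/6 + 32*(-508/91) = 293/6 - 16256/91 = -70873/546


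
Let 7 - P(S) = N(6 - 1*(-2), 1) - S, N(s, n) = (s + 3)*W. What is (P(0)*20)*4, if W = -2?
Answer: 2320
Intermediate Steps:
N(s, n) = -6 - 2*s (N(s, n) = (s + 3)*(-2) = (3 + s)*(-2) = -6 - 2*s)
P(S) = 29 + S (P(S) = 7 - ((-6 - 2*(6 - 1*(-2))) - S) = 7 - ((-6 - 2*(6 + 2)) - S) = 7 - ((-6 - 2*8) - S) = 7 - ((-6 - 16) - S) = 7 - (-22 - S) = 7 + (22 + S) = 29 + S)
(P(0)*20)*4 = ((29 + 0)*20)*4 = (29*20)*4 = 580*4 = 2320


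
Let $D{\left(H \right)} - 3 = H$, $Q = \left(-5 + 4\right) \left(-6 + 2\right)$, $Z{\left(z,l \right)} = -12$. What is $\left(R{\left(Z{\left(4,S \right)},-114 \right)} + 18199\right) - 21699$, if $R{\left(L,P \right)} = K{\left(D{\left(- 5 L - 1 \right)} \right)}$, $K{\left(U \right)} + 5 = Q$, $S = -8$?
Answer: $-3501$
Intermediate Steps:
$Q = 4$ ($Q = \left(-1\right) \left(-4\right) = 4$)
$D{\left(H \right)} = 3 + H$
$K{\left(U \right)} = -1$ ($K{\left(U \right)} = -5 + 4 = -1$)
$R{\left(L,P \right)} = -1$
$\left(R{\left(Z{\left(4,S \right)},-114 \right)} + 18199\right) - 21699 = \left(-1 + 18199\right) - 21699 = 18198 - 21699 = -3501$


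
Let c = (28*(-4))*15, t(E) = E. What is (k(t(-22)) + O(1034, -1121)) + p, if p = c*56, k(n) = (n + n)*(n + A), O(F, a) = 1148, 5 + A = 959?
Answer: -133940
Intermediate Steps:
A = 954 (A = -5 + 959 = 954)
k(n) = 2*n*(954 + n) (k(n) = (n + n)*(n + 954) = (2*n)*(954 + n) = 2*n*(954 + n))
c = -1680 (c = -112*15 = -1680)
p = -94080 (p = -1680*56 = -94080)
(k(t(-22)) + O(1034, -1121)) + p = (2*(-22)*(954 - 22) + 1148) - 94080 = (2*(-22)*932 + 1148) - 94080 = (-41008 + 1148) - 94080 = -39860 - 94080 = -133940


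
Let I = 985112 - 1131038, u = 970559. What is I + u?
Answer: 824633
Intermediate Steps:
I = -145926
I + u = -145926 + 970559 = 824633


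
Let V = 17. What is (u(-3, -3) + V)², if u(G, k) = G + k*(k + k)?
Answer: 1024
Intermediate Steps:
u(G, k) = G + 2*k² (u(G, k) = G + k*(2*k) = G + 2*k²)
(u(-3, -3) + V)² = ((-3 + 2*(-3)²) + 17)² = ((-3 + 2*9) + 17)² = ((-3 + 18) + 17)² = (15 + 17)² = 32² = 1024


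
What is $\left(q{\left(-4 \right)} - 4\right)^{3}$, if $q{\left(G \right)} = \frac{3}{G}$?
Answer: $- \frac{6859}{64} \approx -107.17$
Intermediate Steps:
$\left(q{\left(-4 \right)} - 4\right)^{3} = \left(\frac{3}{-4} - 4\right)^{3} = \left(3 \left(- \frac{1}{4}\right) - 4\right)^{3} = \left(- \frac{3}{4} - 4\right)^{3} = \left(- \frac{19}{4}\right)^{3} = - \frac{6859}{64}$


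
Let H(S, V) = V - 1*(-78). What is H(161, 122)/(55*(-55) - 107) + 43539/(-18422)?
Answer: -35012137/14424426 ≈ -2.4273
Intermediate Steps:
H(S, V) = 78 + V (H(S, V) = V + 78 = 78 + V)
H(161, 122)/(55*(-55) - 107) + 43539/(-18422) = (78 + 122)/(55*(-55) - 107) + 43539/(-18422) = 200/(-3025 - 107) + 43539*(-1/18422) = 200/(-3132) - 43539/18422 = 200*(-1/3132) - 43539/18422 = -50/783 - 43539/18422 = -35012137/14424426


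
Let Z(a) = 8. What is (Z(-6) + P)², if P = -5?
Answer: 9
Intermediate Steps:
(Z(-6) + P)² = (8 - 5)² = 3² = 9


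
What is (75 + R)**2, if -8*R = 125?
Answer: 225625/64 ≈ 3525.4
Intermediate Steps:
R = -125/8 (R = -1/8*125 = -125/8 ≈ -15.625)
(75 + R)**2 = (75 - 125/8)**2 = (475/8)**2 = 225625/64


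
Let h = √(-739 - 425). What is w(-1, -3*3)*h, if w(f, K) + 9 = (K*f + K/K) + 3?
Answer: 8*I*√291 ≈ 136.47*I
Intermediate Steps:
w(f, K) = -5 + K*f (w(f, K) = -9 + ((K*f + K/K) + 3) = -9 + ((K*f + 1) + 3) = -9 + ((1 + K*f) + 3) = -9 + (4 + K*f) = -5 + K*f)
h = 2*I*√291 (h = √(-1164) = 2*I*√291 ≈ 34.117*I)
w(-1, -3*3)*h = (-5 - 3*3*(-1))*(2*I*√291) = (-5 - 9*(-1))*(2*I*√291) = (-5 + 9)*(2*I*√291) = 4*(2*I*√291) = 8*I*√291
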